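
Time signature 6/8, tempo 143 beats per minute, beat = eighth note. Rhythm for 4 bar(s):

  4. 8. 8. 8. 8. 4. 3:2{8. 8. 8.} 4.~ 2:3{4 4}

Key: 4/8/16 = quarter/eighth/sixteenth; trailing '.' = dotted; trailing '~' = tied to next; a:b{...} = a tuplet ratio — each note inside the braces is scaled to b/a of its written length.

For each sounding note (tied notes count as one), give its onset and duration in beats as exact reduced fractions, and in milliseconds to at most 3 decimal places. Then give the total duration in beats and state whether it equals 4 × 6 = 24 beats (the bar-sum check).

1) 0.0ms=0b +1258.741ms=3b
2) 1258.741ms=3b +629.371ms=3/2b
3) 1888.112ms=9/2b +629.371ms=3/2b
4) 2517.483ms=6b +629.371ms=3/2b
5) 3146.853ms=15/2b +629.371ms=3/2b
6) 3776.224ms=9b +1258.741ms=3b
7) 5034.965ms=12b +419.58ms=1b
8) 5454.545ms=13b +419.58ms=1b
9) 5874.126ms=14b +419.58ms=1b
10) 6293.706ms=15b +2517.483ms=6b
11) 8811.189ms=21b +1258.741ms=3b
Σ=24b of 24 (143bpm 6/8) — PASS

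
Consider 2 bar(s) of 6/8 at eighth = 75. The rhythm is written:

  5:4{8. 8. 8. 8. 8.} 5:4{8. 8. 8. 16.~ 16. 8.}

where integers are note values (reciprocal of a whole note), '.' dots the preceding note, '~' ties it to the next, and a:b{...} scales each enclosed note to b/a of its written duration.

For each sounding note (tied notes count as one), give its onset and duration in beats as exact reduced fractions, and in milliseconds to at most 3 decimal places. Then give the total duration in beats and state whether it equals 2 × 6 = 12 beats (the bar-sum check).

1) 0.0ms=0b +960.0ms=6/5b
2) 960.0ms=6/5b +960.0ms=6/5b
3) 1920.0ms=12/5b +960.0ms=6/5b
4) 2880.0ms=18/5b +960.0ms=6/5b
5) 3840.0ms=24/5b +960.0ms=6/5b
6) 4800.0ms=6b +960.0ms=6/5b
7) 5760.0ms=36/5b +960.0ms=6/5b
8) 6720.0ms=42/5b +960.0ms=6/5b
9) 7680.0ms=48/5b +960.0ms=6/5b
10) 8640.0ms=54/5b +960.0ms=6/5b
Σ=12b of 12 (75bpm 6/8) — PASS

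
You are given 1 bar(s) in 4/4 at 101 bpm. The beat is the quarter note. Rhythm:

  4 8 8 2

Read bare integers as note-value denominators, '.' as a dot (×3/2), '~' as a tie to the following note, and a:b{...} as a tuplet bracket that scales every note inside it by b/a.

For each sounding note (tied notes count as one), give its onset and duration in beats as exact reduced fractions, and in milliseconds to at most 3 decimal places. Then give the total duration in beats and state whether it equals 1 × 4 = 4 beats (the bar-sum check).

1) 0.0ms=0b +594.059ms=1b
2) 594.059ms=1b +297.03ms=1/2b
3) 891.089ms=3/2b +297.03ms=1/2b
4) 1188.119ms=2b +1188.119ms=2b
Σ=4b of 4 (101bpm 4/4) — PASS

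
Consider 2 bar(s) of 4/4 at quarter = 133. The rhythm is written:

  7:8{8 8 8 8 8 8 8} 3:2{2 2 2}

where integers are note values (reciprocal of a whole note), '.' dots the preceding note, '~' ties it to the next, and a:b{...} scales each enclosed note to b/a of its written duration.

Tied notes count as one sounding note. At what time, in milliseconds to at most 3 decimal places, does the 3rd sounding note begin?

1. 0.0ms @ 0 + 257.787ms (4/7)
2. 257.787ms @ 4/7 + 257.787ms (4/7)
3. 515.575ms @ 8/7 + 257.787ms (4/7)
4. 773.362ms @ 12/7 + 257.787ms (4/7)
5. 1031.149ms @ 16/7 + 257.787ms (4/7)
6. 1288.937ms @ 20/7 + 257.787ms (4/7)
7. 1546.724ms @ 24/7 + 257.787ms (4/7)
8. 1804.511ms @ 4 + 601.504ms (4/3)
9. 2406.015ms @ 16/3 + 601.504ms (4/3)
10. 3007.519ms @ 20/3 + 601.504ms (4/3)

note 3 onset = 8/7b = 515.575ms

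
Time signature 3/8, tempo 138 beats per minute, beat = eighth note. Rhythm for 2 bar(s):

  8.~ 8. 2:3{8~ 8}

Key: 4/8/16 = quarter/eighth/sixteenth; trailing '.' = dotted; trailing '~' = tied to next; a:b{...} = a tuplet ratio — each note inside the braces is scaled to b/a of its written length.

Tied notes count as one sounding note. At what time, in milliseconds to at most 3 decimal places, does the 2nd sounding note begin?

1. 0.0ms @ 0 + 1304.348ms (3)
2. 1304.348ms @ 3 + 1304.348ms (3)

note 2 onset = 3b = 1304.348ms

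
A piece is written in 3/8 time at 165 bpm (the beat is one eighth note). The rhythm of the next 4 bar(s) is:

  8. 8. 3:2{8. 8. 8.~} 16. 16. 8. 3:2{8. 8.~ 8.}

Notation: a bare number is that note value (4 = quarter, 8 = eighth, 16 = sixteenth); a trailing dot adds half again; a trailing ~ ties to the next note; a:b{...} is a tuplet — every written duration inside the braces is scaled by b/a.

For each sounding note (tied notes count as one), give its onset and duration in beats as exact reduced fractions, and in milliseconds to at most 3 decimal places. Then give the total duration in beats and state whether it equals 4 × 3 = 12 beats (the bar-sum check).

1) 0.0ms=0b +545.455ms=3/2b
2) 545.455ms=3/2b +545.455ms=3/2b
3) 1090.909ms=3b +363.636ms=1b
4) 1454.545ms=4b +363.636ms=1b
5) 1818.182ms=5b +636.364ms=7/4b
6) 2454.545ms=27/4b +272.727ms=3/4b
7) 2727.273ms=15/2b +545.455ms=3/2b
8) 3272.727ms=9b +363.636ms=1b
9) 3636.364ms=10b +727.273ms=2b
Σ=12b of 12 (165bpm 3/8) — PASS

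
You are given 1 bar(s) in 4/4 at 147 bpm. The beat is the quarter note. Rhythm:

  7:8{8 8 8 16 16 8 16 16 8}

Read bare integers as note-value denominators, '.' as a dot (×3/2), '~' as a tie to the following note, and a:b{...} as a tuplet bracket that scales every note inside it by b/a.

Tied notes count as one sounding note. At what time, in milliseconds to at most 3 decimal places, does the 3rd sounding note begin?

1. 0.0ms @ 0 + 233.236ms (4/7)
2. 233.236ms @ 4/7 + 233.236ms (4/7)
3. 466.472ms @ 8/7 + 233.236ms (4/7)
4. 699.708ms @ 12/7 + 116.618ms (2/7)
5. 816.327ms @ 2 + 116.618ms (2/7)
6. 932.945ms @ 16/7 + 233.236ms (4/7)
7. 1166.181ms @ 20/7 + 116.618ms (2/7)
8. 1282.799ms @ 22/7 + 116.618ms (2/7)
9. 1399.417ms @ 24/7 + 233.236ms (4/7)

note 3 onset = 8/7b = 466.472ms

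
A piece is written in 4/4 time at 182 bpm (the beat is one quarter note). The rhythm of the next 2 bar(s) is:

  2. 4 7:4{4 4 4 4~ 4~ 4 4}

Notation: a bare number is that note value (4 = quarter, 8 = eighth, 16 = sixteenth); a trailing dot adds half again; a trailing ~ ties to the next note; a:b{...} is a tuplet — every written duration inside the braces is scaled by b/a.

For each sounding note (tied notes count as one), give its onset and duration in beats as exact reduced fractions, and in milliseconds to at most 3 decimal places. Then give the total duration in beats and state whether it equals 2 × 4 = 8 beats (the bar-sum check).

1) 0.0ms=0b +989.011ms=3b
2) 989.011ms=3b +329.67ms=1b
3) 1318.681ms=4b +188.383ms=4/7b
4) 1507.064ms=32/7b +188.383ms=4/7b
5) 1695.447ms=36/7b +188.383ms=4/7b
6) 1883.83ms=40/7b +565.149ms=12/7b
7) 2448.98ms=52/7b +188.383ms=4/7b
Σ=8b of 8 (182bpm 4/4) — PASS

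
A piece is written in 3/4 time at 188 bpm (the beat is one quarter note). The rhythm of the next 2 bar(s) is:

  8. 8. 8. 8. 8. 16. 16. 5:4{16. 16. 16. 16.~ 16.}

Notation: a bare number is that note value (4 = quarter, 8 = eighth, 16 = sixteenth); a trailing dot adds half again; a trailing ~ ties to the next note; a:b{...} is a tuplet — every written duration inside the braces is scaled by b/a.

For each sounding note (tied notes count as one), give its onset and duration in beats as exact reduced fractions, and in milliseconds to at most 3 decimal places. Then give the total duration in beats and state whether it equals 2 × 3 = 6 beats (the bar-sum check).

1) 0.0ms=0b +239.362ms=3/4b
2) 239.362ms=3/4b +239.362ms=3/4b
3) 478.723ms=3/2b +239.362ms=3/4b
4) 718.085ms=9/4b +239.362ms=3/4b
5) 957.447ms=3b +239.362ms=3/4b
6) 1196.809ms=15/4b +119.681ms=3/8b
7) 1316.489ms=33/8b +119.681ms=3/8b
8) 1436.17ms=9/2b +95.745ms=3/10b
9) 1531.915ms=24/5b +95.745ms=3/10b
10) 1627.66ms=51/10b +95.745ms=3/10b
11) 1723.404ms=27/5b +191.489ms=3/5b
Σ=6b of 6 (188bpm 3/4) — PASS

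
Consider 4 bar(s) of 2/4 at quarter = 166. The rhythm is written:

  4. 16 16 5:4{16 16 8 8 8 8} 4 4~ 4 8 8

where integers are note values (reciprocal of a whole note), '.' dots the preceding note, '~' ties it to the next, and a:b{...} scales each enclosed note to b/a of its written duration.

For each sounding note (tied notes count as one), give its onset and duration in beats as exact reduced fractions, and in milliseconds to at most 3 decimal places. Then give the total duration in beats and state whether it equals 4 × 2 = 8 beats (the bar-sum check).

1) 0.0ms=0b +542.169ms=3/2b
2) 542.169ms=3/2b +90.361ms=1/4b
3) 632.53ms=7/4b +90.361ms=1/4b
4) 722.892ms=2b +72.289ms=1/5b
5) 795.181ms=11/5b +72.289ms=1/5b
6) 867.47ms=12/5b +144.578ms=2/5b
7) 1012.048ms=14/5b +144.578ms=2/5b
8) 1156.627ms=16/5b +144.578ms=2/5b
9) 1301.205ms=18/5b +144.578ms=2/5b
10) 1445.783ms=4b +361.446ms=1b
11) 1807.229ms=5b +722.892ms=2b
12) 2530.12ms=7b +180.723ms=1/2b
13) 2710.843ms=15/2b +180.723ms=1/2b
Σ=8b of 8 (166bpm 2/4) — PASS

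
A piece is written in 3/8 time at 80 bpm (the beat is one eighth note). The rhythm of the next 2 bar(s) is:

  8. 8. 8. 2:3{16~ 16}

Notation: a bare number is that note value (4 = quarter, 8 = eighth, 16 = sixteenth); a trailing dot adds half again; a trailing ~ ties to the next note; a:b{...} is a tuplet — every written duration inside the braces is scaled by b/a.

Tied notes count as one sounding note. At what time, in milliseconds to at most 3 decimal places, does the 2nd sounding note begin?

note 2 onset = 3/2b = 1125.0ms

1. 0.0ms @ 0 + 1125.0ms (3/2)
2. 1125.0ms @ 3/2 + 1125.0ms (3/2)
3. 2250.0ms @ 3 + 1125.0ms (3/2)
4. 3375.0ms @ 9/2 + 1125.0ms (3/2)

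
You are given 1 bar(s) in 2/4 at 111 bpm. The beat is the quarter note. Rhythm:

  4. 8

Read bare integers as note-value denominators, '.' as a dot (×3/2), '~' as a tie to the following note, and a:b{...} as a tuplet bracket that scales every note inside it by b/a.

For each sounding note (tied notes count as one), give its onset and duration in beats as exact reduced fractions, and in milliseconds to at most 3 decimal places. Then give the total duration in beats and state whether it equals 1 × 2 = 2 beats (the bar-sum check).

1) 0.0ms=0b +810.811ms=3/2b
2) 810.811ms=3/2b +270.27ms=1/2b
Σ=2b of 2 (111bpm 2/4) — PASS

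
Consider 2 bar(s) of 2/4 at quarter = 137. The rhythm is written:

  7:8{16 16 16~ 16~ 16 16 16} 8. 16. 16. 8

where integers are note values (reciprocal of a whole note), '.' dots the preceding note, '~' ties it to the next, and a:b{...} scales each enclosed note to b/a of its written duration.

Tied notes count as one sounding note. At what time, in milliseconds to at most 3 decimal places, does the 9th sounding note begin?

1. 0.0ms @ 0 + 125.13ms (2/7)
2. 125.13ms @ 2/7 + 125.13ms (2/7)
3. 250.261ms @ 4/7 + 375.391ms (6/7)
4. 625.652ms @ 10/7 + 125.13ms (2/7)
5. 750.782ms @ 12/7 + 125.13ms (2/7)
6. 875.912ms @ 2 + 328.467ms (3/4)
7. 1204.38ms @ 11/4 + 164.234ms (3/8)
8. 1368.613ms @ 25/8 + 164.234ms (3/8)
9. 1532.847ms @ 7/2 + 218.978ms (1/2)

note 9 onset = 7/2b = 1532.847ms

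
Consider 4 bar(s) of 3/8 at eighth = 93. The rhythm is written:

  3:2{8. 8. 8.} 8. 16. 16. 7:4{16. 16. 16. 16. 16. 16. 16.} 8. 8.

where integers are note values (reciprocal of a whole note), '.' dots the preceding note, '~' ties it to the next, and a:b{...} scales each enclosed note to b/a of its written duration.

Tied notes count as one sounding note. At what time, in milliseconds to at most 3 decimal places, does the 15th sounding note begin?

1. 0.0ms @ 0 + 645.161ms (1)
2. 645.161ms @ 1 + 645.161ms (1)
3. 1290.323ms @ 2 + 645.161ms (1)
4. 1935.484ms @ 3 + 967.742ms (3/2)
5. 2903.226ms @ 9/2 + 483.871ms (3/4)
6. 3387.097ms @ 21/4 + 483.871ms (3/4)
7. 3870.968ms @ 6 + 276.498ms (3/7)
8. 4147.465ms @ 45/7 + 276.498ms (3/7)
9. 4423.963ms @ 48/7 + 276.498ms (3/7)
10. 4700.461ms @ 51/7 + 276.498ms (3/7)
11. 4976.959ms @ 54/7 + 276.498ms (3/7)
12. 5253.456ms @ 57/7 + 276.498ms (3/7)
13. 5529.954ms @ 60/7 + 276.498ms (3/7)
14. 5806.452ms @ 9 + 967.742ms (3/2)
15. 6774.194ms @ 21/2 + 967.742ms (3/2)

note 15 onset = 21/2b = 6774.194ms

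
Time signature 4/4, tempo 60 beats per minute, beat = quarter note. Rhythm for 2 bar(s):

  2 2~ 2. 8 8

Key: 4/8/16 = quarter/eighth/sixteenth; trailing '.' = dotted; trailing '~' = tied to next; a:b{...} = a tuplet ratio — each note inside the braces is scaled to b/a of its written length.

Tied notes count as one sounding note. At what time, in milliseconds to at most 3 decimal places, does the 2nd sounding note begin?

note 2 onset = 2b = 2000.0ms

1. 0.0ms @ 0 + 2000.0ms (2)
2. 2000.0ms @ 2 + 5000.0ms (5)
3. 7000.0ms @ 7 + 500.0ms (1/2)
4. 7500.0ms @ 15/2 + 500.0ms (1/2)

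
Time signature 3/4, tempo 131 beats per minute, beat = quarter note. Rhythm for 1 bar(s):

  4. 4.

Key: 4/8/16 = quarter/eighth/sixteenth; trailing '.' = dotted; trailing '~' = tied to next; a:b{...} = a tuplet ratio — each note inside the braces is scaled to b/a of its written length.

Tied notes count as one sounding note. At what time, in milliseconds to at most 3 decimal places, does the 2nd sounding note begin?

note 2 onset = 3/2b = 687.023ms

1. 0.0ms @ 0 + 687.023ms (3/2)
2. 687.023ms @ 3/2 + 687.023ms (3/2)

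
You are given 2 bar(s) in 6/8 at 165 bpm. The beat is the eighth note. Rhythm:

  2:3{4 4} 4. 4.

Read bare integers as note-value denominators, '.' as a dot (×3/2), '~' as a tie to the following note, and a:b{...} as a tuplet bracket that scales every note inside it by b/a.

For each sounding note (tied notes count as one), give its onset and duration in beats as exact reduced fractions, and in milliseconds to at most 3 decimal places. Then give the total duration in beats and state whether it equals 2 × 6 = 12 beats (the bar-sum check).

1) 0.0ms=0b +1090.909ms=3b
2) 1090.909ms=3b +1090.909ms=3b
3) 2181.818ms=6b +1090.909ms=3b
4) 3272.727ms=9b +1090.909ms=3b
Σ=12b of 12 (165bpm 6/8) — PASS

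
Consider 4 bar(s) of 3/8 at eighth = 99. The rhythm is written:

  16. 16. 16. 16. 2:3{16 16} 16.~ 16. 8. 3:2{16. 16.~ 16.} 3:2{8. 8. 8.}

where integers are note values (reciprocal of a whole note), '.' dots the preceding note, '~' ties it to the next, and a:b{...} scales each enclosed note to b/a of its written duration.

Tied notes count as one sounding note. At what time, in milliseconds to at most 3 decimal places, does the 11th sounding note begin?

note 11 onset = 9b = 5454.545ms

1. 0.0ms @ 0 + 454.545ms (3/4)
2. 454.545ms @ 3/4 + 454.545ms (3/4)
3. 909.091ms @ 3/2 + 454.545ms (3/4)
4. 1363.636ms @ 9/4 + 454.545ms (3/4)
5. 1818.182ms @ 3 + 454.545ms (3/4)
6. 2272.727ms @ 15/4 + 454.545ms (3/4)
7. 2727.273ms @ 9/2 + 909.091ms (3/2)
8. 3636.364ms @ 6 + 909.091ms (3/2)
9. 4545.455ms @ 15/2 + 303.03ms (1/2)
10. 4848.485ms @ 8 + 606.061ms (1)
11. 5454.545ms @ 9 + 606.061ms (1)
12. 6060.606ms @ 10 + 606.061ms (1)
13. 6666.667ms @ 11 + 606.061ms (1)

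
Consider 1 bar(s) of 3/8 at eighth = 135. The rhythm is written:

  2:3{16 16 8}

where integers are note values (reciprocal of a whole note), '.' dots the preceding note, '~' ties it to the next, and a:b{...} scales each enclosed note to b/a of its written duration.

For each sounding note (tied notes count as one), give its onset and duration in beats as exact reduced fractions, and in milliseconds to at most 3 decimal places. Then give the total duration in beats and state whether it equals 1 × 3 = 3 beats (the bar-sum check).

1) 0.0ms=0b +333.333ms=3/4b
2) 333.333ms=3/4b +333.333ms=3/4b
3) 666.667ms=3/2b +666.667ms=3/2b
Σ=3b of 3 (135bpm 3/8) — PASS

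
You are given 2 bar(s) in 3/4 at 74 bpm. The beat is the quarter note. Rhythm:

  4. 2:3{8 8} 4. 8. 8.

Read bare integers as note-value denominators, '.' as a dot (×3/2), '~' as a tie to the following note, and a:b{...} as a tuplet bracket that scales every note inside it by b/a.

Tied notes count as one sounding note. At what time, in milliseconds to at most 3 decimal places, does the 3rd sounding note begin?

note 3 onset = 9/4b = 1824.324ms

1. 0.0ms @ 0 + 1216.216ms (3/2)
2. 1216.216ms @ 3/2 + 608.108ms (3/4)
3. 1824.324ms @ 9/4 + 608.108ms (3/4)
4. 2432.432ms @ 3 + 1216.216ms (3/2)
5. 3648.649ms @ 9/2 + 608.108ms (3/4)
6. 4256.757ms @ 21/4 + 608.108ms (3/4)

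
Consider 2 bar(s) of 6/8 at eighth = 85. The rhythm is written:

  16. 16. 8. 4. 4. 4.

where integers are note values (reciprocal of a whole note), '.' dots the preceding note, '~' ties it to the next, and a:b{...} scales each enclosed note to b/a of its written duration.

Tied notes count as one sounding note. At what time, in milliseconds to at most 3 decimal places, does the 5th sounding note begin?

note 5 onset = 6b = 4235.294ms

1. 0.0ms @ 0 + 529.412ms (3/4)
2. 529.412ms @ 3/4 + 529.412ms (3/4)
3. 1058.824ms @ 3/2 + 1058.824ms (3/2)
4. 2117.647ms @ 3 + 2117.647ms (3)
5. 4235.294ms @ 6 + 2117.647ms (3)
6. 6352.941ms @ 9 + 2117.647ms (3)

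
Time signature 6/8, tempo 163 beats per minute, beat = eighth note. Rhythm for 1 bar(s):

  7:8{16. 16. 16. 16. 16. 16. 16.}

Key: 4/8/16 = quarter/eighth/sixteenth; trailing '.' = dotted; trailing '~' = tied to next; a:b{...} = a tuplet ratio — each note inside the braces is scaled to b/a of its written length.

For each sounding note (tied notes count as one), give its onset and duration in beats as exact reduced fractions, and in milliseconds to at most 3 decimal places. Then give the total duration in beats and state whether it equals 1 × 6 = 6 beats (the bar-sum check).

1) 0.0ms=0b +315.513ms=6/7b
2) 315.513ms=6/7b +315.513ms=6/7b
3) 631.025ms=12/7b +315.513ms=6/7b
4) 946.538ms=18/7b +315.513ms=6/7b
5) 1262.051ms=24/7b +315.513ms=6/7b
6) 1577.564ms=30/7b +315.513ms=6/7b
7) 1893.076ms=36/7b +315.513ms=6/7b
Σ=6b of 6 (163bpm 6/8) — PASS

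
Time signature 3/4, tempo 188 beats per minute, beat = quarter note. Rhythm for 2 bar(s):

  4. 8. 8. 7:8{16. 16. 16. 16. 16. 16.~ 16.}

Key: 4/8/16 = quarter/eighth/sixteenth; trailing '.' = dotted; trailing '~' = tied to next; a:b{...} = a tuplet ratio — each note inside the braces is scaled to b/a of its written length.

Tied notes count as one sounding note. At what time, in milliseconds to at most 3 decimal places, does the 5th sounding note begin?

note 5 onset = 24/7b = 1094.225ms

1. 0.0ms @ 0 + 478.723ms (3/2)
2. 478.723ms @ 3/2 + 239.362ms (3/4)
3. 718.085ms @ 9/4 + 239.362ms (3/4)
4. 957.447ms @ 3 + 136.778ms (3/7)
5. 1094.225ms @ 24/7 + 136.778ms (3/7)
6. 1231.003ms @ 27/7 + 136.778ms (3/7)
7. 1367.781ms @ 30/7 + 136.778ms (3/7)
8. 1504.559ms @ 33/7 + 136.778ms (3/7)
9. 1641.337ms @ 36/7 + 273.556ms (6/7)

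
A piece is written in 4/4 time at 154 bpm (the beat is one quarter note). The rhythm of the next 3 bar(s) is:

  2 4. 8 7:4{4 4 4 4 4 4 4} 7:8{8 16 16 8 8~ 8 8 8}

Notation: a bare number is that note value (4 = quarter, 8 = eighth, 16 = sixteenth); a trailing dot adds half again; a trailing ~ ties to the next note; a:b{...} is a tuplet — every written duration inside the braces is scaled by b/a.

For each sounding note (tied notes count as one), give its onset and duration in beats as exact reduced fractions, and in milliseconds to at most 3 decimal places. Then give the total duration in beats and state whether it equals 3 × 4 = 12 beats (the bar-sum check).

1) 0.0ms=0b +779.221ms=2b
2) 779.221ms=2b +584.416ms=3/2b
3) 1363.636ms=7/2b +194.805ms=1/2b
4) 1558.442ms=4b +222.635ms=4/7b
5) 1781.076ms=32/7b +222.635ms=4/7b
6) 2003.711ms=36/7b +222.635ms=4/7b
7) 2226.345ms=40/7b +222.635ms=4/7b
8) 2448.98ms=44/7b +222.635ms=4/7b
9) 2671.614ms=48/7b +222.635ms=4/7b
10) 2894.249ms=52/7b +222.635ms=4/7b
11) 3116.883ms=8b +222.635ms=4/7b
12) 3339.518ms=60/7b +111.317ms=2/7b
13) 3450.835ms=62/7b +111.317ms=2/7b
14) 3562.152ms=64/7b +222.635ms=4/7b
15) 3784.787ms=68/7b +445.269ms=8/7b
16) 4230.056ms=76/7b +222.635ms=4/7b
17) 4452.69ms=80/7b +222.635ms=4/7b
Σ=12b of 12 (154bpm 4/4) — PASS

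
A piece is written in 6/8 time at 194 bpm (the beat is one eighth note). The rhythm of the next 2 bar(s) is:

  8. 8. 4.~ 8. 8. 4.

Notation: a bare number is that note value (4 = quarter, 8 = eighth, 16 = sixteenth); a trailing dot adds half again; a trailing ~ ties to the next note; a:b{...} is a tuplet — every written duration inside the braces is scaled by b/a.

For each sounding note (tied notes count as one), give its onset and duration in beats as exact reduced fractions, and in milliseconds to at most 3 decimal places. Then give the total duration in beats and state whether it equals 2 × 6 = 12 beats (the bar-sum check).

1) 0.0ms=0b +463.918ms=3/2b
2) 463.918ms=3/2b +463.918ms=3/2b
3) 927.835ms=3b +1391.753ms=9/2b
4) 2319.588ms=15/2b +463.918ms=3/2b
5) 2783.505ms=9b +927.835ms=3b
Σ=12b of 12 (194bpm 6/8) — PASS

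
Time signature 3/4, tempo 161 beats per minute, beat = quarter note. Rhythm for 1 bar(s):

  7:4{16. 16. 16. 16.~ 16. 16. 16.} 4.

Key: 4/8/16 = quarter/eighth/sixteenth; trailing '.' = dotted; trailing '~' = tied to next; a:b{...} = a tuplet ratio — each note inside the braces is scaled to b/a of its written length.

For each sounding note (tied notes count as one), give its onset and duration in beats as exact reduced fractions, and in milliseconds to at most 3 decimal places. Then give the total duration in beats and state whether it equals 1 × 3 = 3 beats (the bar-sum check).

1) 0.0ms=0b +79.858ms=3/14b
2) 79.858ms=3/14b +79.858ms=3/14b
3) 159.716ms=3/7b +79.858ms=3/14b
4) 239.574ms=9/14b +159.716ms=3/7b
5) 399.29ms=15/14b +79.858ms=3/14b
6) 479.148ms=9/7b +79.858ms=3/14b
7) 559.006ms=3/2b +559.006ms=3/2b
Σ=3b of 3 (161bpm 3/4) — PASS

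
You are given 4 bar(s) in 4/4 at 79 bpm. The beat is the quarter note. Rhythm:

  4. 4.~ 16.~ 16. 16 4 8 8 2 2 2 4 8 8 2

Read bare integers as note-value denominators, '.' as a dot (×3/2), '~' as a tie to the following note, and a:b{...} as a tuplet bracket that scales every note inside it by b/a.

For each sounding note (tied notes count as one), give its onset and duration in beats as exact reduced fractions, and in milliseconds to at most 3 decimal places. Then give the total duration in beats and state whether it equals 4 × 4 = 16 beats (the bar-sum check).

1) 0.0ms=0b +1139.241ms=3/2b
2) 1139.241ms=3/2b +1708.861ms=9/4b
3) 2848.101ms=15/4b +189.873ms=1/4b
4) 3037.975ms=4b +759.494ms=1b
5) 3797.468ms=5b +379.747ms=1/2b
6) 4177.215ms=11/2b +379.747ms=1/2b
7) 4556.962ms=6b +1518.987ms=2b
8) 6075.949ms=8b +1518.987ms=2b
9) 7594.937ms=10b +1518.987ms=2b
10) 9113.924ms=12b +759.494ms=1b
11) 9873.418ms=13b +379.747ms=1/2b
12) 10253.165ms=27/2b +379.747ms=1/2b
13) 10632.911ms=14b +1518.987ms=2b
Σ=16b of 16 (79bpm 4/4) — PASS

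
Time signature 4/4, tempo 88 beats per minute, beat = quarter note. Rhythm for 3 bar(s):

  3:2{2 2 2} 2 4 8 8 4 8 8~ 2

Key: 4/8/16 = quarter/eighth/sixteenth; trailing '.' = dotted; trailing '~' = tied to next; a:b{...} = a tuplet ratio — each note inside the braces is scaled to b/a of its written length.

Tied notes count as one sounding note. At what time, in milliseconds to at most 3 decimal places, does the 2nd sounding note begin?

1. 0.0ms @ 0 + 909.091ms (4/3)
2. 909.091ms @ 4/3 + 909.091ms (4/3)
3. 1818.182ms @ 8/3 + 909.091ms (4/3)
4. 2727.273ms @ 4 + 1363.636ms (2)
5. 4090.909ms @ 6 + 681.818ms (1)
6. 4772.727ms @ 7 + 340.909ms (1/2)
7. 5113.636ms @ 15/2 + 340.909ms (1/2)
8. 5454.545ms @ 8 + 681.818ms (1)
9. 6136.364ms @ 9 + 340.909ms (1/2)
10. 6477.273ms @ 19/2 + 1704.545ms (5/2)

note 2 onset = 4/3b = 909.091ms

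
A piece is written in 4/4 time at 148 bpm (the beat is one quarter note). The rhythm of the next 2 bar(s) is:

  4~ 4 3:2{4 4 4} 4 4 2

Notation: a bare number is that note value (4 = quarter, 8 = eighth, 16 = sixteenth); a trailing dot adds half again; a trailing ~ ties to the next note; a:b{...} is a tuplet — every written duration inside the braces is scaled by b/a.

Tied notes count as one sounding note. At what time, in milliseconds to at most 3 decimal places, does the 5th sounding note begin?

1. 0.0ms @ 0 + 810.811ms (2)
2. 810.811ms @ 2 + 270.27ms (2/3)
3. 1081.081ms @ 8/3 + 270.27ms (2/3)
4. 1351.351ms @ 10/3 + 270.27ms (2/3)
5. 1621.622ms @ 4 + 405.405ms (1)
6. 2027.027ms @ 5 + 405.405ms (1)
7. 2432.432ms @ 6 + 810.811ms (2)

note 5 onset = 4b = 1621.622ms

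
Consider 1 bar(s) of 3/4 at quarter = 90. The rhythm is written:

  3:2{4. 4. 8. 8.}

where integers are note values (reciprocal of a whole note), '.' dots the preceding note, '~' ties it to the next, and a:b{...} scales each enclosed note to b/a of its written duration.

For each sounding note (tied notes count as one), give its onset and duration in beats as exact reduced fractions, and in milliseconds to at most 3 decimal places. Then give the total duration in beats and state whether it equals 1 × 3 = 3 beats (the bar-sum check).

1) 0.0ms=0b +666.667ms=1b
2) 666.667ms=1b +666.667ms=1b
3) 1333.333ms=2b +333.333ms=1/2b
4) 1666.667ms=5/2b +333.333ms=1/2b
Σ=3b of 3 (90bpm 3/4) — PASS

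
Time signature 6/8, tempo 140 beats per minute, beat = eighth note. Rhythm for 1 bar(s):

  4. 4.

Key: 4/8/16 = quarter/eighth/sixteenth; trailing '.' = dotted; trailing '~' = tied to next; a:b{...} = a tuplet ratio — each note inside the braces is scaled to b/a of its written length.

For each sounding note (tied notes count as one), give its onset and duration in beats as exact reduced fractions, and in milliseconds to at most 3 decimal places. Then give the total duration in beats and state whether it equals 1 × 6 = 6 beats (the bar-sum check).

1) 0.0ms=0b +1285.714ms=3b
2) 1285.714ms=3b +1285.714ms=3b
Σ=6b of 6 (140bpm 6/8) — PASS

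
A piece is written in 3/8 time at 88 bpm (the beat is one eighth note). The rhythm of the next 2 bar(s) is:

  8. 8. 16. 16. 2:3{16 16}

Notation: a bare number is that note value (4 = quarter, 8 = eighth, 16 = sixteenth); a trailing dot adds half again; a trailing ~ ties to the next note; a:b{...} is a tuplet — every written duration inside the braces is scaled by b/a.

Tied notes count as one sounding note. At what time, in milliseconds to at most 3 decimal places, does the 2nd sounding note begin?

note 2 onset = 3/2b = 1022.727ms

1. 0.0ms @ 0 + 1022.727ms (3/2)
2. 1022.727ms @ 3/2 + 1022.727ms (3/2)
3. 2045.455ms @ 3 + 511.364ms (3/4)
4. 2556.818ms @ 15/4 + 511.364ms (3/4)
5. 3068.182ms @ 9/2 + 511.364ms (3/4)
6. 3579.545ms @ 21/4 + 511.364ms (3/4)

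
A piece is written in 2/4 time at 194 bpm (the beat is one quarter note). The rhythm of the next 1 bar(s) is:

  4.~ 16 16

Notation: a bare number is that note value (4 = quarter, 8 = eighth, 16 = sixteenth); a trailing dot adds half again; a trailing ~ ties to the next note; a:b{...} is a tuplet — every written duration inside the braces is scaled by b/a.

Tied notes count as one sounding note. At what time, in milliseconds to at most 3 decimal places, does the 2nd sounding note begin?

note 2 onset = 7/4b = 541.237ms

1. 0.0ms @ 0 + 541.237ms (7/4)
2. 541.237ms @ 7/4 + 77.32ms (1/4)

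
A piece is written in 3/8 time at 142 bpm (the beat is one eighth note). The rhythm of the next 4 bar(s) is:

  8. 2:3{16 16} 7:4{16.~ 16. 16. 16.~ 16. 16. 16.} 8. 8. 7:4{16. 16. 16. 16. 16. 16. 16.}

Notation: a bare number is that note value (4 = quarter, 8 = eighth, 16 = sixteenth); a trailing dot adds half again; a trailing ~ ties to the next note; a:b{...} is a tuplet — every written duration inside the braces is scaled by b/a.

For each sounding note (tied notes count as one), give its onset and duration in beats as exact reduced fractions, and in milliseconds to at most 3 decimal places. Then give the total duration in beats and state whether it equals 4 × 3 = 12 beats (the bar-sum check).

1) 0.0ms=0b +633.803ms=3/2b
2) 633.803ms=3/2b +316.901ms=3/4b
3) 950.704ms=9/4b +316.901ms=3/4b
4) 1267.606ms=3b +362.173ms=6/7b
5) 1629.779ms=27/7b +181.087ms=3/7b
6) 1810.865ms=30/7b +362.173ms=6/7b
7) 2173.038ms=36/7b +181.087ms=3/7b
8) 2354.125ms=39/7b +181.087ms=3/7b
9) 2535.211ms=6b +633.803ms=3/2b
10) 3169.014ms=15/2b +633.803ms=3/2b
11) 3802.817ms=9b +181.087ms=3/7b
12) 3983.903ms=66/7b +181.087ms=3/7b
13) 4164.99ms=69/7b +181.087ms=3/7b
14) 4346.076ms=72/7b +181.087ms=3/7b
15) 4527.163ms=75/7b +181.087ms=3/7b
16) 4708.249ms=78/7b +181.087ms=3/7b
17) 4889.336ms=81/7b +181.087ms=3/7b
Σ=12b of 12 (142bpm 3/8) — PASS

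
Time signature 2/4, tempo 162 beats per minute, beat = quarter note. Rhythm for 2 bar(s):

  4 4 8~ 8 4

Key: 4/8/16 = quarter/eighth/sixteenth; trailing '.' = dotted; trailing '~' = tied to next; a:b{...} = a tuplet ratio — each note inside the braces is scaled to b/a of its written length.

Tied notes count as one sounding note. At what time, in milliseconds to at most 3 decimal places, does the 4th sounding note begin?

1. 0.0ms @ 0 + 370.37ms (1)
2. 370.37ms @ 1 + 370.37ms (1)
3. 740.741ms @ 2 + 370.37ms (1)
4. 1111.111ms @ 3 + 370.37ms (1)

note 4 onset = 3b = 1111.111ms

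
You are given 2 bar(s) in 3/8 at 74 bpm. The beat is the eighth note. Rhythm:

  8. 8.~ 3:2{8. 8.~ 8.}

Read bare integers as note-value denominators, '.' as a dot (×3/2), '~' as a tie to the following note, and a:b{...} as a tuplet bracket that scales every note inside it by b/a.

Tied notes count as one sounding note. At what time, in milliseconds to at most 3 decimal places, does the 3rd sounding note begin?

note 3 onset = 4b = 3243.243ms

1. 0.0ms @ 0 + 1216.216ms (3/2)
2. 1216.216ms @ 3/2 + 2027.027ms (5/2)
3. 3243.243ms @ 4 + 1621.622ms (2)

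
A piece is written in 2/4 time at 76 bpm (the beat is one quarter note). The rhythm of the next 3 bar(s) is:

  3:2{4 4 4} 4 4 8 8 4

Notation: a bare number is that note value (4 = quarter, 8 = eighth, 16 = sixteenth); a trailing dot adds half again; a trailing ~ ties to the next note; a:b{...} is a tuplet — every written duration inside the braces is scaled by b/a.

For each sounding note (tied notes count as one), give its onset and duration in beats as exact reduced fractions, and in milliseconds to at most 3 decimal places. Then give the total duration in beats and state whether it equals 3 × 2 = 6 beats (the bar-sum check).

1) 0.0ms=0b +526.316ms=2/3b
2) 526.316ms=2/3b +526.316ms=2/3b
3) 1052.632ms=4/3b +526.316ms=2/3b
4) 1578.947ms=2b +789.474ms=1b
5) 2368.421ms=3b +789.474ms=1b
6) 3157.895ms=4b +394.737ms=1/2b
7) 3552.632ms=9/2b +394.737ms=1/2b
8) 3947.368ms=5b +789.474ms=1b
Σ=6b of 6 (76bpm 2/4) — PASS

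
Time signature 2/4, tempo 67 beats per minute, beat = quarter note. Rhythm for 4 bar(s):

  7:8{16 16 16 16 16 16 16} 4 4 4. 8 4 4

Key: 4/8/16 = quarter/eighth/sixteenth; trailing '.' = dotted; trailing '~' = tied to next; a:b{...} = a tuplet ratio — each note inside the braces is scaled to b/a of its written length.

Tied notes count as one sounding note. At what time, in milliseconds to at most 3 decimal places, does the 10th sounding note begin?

note 10 onset = 4b = 3582.09ms

1. 0.0ms @ 0 + 255.864ms (2/7)
2. 255.864ms @ 2/7 + 255.864ms (2/7)
3. 511.727ms @ 4/7 + 255.864ms (2/7)
4. 767.591ms @ 6/7 + 255.864ms (2/7)
5. 1023.454ms @ 8/7 + 255.864ms (2/7)
6. 1279.318ms @ 10/7 + 255.864ms (2/7)
7. 1535.181ms @ 12/7 + 255.864ms (2/7)
8. 1791.045ms @ 2 + 895.522ms (1)
9. 2686.567ms @ 3 + 895.522ms (1)
10. 3582.09ms @ 4 + 1343.284ms (3/2)
11. 4925.373ms @ 11/2 + 447.761ms (1/2)
12. 5373.134ms @ 6 + 895.522ms (1)
13. 6268.657ms @ 7 + 895.522ms (1)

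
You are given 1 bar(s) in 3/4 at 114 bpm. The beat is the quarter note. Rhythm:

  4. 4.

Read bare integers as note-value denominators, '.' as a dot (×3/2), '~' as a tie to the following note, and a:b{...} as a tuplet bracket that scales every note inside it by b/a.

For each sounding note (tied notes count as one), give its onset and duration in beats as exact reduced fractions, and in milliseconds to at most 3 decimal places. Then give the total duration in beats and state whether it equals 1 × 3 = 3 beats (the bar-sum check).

1) 0.0ms=0b +789.474ms=3/2b
2) 789.474ms=3/2b +789.474ms=3/2b
Σ=3b of 3 (114bpm 3/4) — PASS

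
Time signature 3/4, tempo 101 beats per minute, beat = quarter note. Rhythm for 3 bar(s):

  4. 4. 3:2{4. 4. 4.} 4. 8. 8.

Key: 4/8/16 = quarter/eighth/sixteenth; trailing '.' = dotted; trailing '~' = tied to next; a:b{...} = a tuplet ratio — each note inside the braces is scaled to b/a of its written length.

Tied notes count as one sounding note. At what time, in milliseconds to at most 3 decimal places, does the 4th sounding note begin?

1. 0.0ms @ 0 + 891.089ms (3/2)
2. 891.089ms @ 3/2 + 891.089ms (3/2)
3. 1782.178ms @ 3 + 594.059ms (1)
4. 2376.238ms @ 4 + 594.059ms (1)
5. 2970.297ms @ 5 + 594.059ms (1)
6. 3564.356ms @ 6 + 891.089ms (3/2)
7. 4455.446ms @ 15/2 + 445.545ms (3/4)
8. 4900.99ms @ 33/4 + 445.545ms (3/4)

note 4 onset = 4b = 2376.238ms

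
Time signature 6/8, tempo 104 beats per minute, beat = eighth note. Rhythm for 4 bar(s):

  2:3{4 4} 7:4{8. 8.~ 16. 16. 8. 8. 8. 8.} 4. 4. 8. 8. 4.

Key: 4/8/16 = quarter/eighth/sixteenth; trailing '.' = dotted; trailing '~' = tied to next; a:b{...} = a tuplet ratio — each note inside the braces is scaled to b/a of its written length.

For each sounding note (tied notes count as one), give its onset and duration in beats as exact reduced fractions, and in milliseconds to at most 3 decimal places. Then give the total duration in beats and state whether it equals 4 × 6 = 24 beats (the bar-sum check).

1) 0.0ms=0b +1730.769ms=3b
2) 1730.769ms=3b +1730.769ms=3b
3) 3461.538ms=6b +494.505ms=6/7b
4) 3956.044ms=48/7b +741.758ms=9/7b
5) 4697.802ms=57/7b +247.253ms=3/7b
6) 4945.055ms=60/7b +494.505ms=6/7b
7) 5439.56ms=66/7b +494.505ms=6/7b
8) 5934.066ms=72/7b +494.505ms=6/7b
9) 6428.571ms=78/7b +494.505ms=6/7b
10) 6923.077ms=12b +1730.769ms=3b
11) 8653.846ms=15b +1730.769ms=3b
12) 10384.615ms=18b +865.385ms=3/2b
13) 11250.0ms=39/2b +865.385ms=3/2b
14) 12115.385ms=21b +1730.769ms=3b
Σ=24b of 24 (104bpm 6/8) — PASS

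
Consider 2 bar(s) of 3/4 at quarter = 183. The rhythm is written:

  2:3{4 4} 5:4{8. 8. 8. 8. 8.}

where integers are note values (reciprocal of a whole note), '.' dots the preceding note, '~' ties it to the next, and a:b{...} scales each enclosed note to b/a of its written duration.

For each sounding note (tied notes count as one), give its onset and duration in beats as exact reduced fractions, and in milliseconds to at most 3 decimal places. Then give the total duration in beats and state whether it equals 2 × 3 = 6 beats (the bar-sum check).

1) 0.0ms=0b +491.803ms=3/2b
2) 491.803ms=3/2b +491.803ms=3/2b
3) 983.607ms=3b +196.721ms=3/5b
4) 1180.328ms=18/5b +196.721ms=3/5b
5) 1377.049ms=21/5b +196.721ms=3/5b
6) 1573.77ms=24/5b +196.721ms=3/5b
7) 1770.492ms=27/5b +196.721ms=3/5b
Σ=6b of 6 (183bpm 3/4) — PASS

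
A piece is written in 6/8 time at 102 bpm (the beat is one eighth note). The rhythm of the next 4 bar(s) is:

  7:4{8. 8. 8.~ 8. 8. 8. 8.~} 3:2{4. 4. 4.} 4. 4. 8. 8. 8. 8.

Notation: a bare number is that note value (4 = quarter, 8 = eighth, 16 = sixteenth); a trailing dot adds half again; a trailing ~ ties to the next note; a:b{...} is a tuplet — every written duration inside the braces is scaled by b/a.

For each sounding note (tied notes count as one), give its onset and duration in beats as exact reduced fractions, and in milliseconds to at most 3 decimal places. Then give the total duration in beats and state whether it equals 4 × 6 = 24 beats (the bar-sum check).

1) 0.0ms=0b +504.202ms=6/7b
2) 504.202ms=6/7b +504.202ms=6/7b
3) 1008.403ms=12/7b +1008.403ms=12/7b
4) 2016.807ms=24/7b +504.202ms=6/7b
5) 2521.008ms=30/7b +504.202ms=6/7b
6) 3025.21ms=36/7b +1680.672ms=20/7b
7) 4705.882ms=8b +1176.471ms=2b
8) 5882.353ms=10b +1176.471ms=2b
9) 7058.824ms=12b +1764.706ms=3b
10) 8823.529ms=15b +1764.706ms=3b
11) 10588.235ms=18b +882.353ms=3/2b
12) 11470.588ms=39/2b +882.353ms=3/2b
13) 12352.941ms=21b +882.353ms=3/2b
14) 13235.294ms=45/2b +882.353ms=3/2b
Σ=24b of 24 (102bpm 6/8) — PASS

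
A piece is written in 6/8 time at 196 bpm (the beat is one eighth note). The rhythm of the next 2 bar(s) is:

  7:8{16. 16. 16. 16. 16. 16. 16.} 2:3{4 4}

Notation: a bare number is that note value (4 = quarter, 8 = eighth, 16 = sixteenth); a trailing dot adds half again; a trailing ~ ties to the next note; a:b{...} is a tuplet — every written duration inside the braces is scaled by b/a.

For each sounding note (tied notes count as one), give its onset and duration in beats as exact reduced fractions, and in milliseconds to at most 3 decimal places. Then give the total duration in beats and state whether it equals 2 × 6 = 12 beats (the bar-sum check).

1) 0.0ms=0b +262.391ms=6/7b
2) 262.391ms=6/7b +262.391ms=6/7b
3) 524.781ms=12/7b +262.391ms=6/7b
4) 787.172ms=18/7b +262.391ms=6/7b
5) 1049.563ms=24/7b +262.391ms=6/7b
6) 1311.953ms=30/7b +262.391ms=6/7b
7) 1574.344ms=36/7b +262.391ms=6/7b
8) 1836.735ms=6b +918.367ms=3b
9) 2755.102ms=9b +918.367ms=3b
Σ=12b of 12 (196bpm 6/8) — PASS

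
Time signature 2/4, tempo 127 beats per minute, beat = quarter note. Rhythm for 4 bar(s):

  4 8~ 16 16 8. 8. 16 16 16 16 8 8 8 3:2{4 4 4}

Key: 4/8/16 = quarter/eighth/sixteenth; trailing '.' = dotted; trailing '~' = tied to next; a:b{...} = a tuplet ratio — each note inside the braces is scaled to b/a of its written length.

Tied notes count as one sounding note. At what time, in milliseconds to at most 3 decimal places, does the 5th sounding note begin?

1. 0.0ms @ 0 + 472.441ms (1)
2. 472.441ms @ 1 + 354.331ms (3/4)
3. 826.772ms @ 7/4 + 118.11ms (1/4)
4. 944.882ms @ 2 + 354.331ms (3/4)
5. 1299.213ms @ 11/4 + 354.331ms (3/4)
6. 1653.543ms @ 7/2 + 118.11ms (1/4)
7. 1771.654ms @ 15/4 + 118.11ms (1/4)
8. 1889.764ms @ 4 + 118.11ms (1/4)
9. 2007.874ms @ 17/4 + 118.11ms (1/4)
10. 2125.984ms @ 9/2 + 236.22ms (1/2)
11. 2362.205ms @ 5 + 236.22ms (1/2)
12. 2598.425ms @ 11/2 + 236.22ms (1/2)
13. 2834.646ms @ 6 + 314.961ms (2/3)
14. 3149.606ms @ 20/3 + 314.961ms (2/3)
15. 3464.567ms @ 22/3 + 314.961ms (2/3)

note 5 onset = 11/4b = 1299.213ms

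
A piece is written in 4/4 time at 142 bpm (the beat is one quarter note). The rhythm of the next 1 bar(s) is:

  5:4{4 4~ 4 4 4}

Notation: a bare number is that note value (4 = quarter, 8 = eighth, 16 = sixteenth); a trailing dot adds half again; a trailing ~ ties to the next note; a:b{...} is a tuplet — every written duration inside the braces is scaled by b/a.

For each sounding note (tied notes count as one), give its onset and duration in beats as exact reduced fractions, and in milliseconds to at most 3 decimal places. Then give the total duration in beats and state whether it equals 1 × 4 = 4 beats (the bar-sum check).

1) 0.0ms=0b +338.028ms=4/5b
2) 338.028ms=4/5b +676.056ms=8/5b
3) 1014.085ms=12/5b +338.028ms=4/5b
4) 1352.113ms=16/5b +338.028ms=4/5b
Σ=4b of 4 (142bpm 4/4) — PASS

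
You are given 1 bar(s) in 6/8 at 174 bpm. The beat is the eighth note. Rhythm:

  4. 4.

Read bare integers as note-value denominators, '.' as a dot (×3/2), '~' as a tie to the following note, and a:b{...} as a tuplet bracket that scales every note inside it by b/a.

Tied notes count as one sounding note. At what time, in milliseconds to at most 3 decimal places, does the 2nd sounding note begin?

1. 0.0ms @ 0 + 1034.483ms (3)
2. 1034.483ms @ 3 + 1034.483ms (3)

note 2 onset = 3b = 1034.483ms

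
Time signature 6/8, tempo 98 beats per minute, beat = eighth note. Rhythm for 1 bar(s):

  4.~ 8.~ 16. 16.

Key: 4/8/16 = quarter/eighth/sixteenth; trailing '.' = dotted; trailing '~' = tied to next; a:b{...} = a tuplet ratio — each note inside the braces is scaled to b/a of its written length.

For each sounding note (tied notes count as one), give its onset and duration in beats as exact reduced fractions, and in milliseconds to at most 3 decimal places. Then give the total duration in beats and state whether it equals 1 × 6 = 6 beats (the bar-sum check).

1) 0.0ms=0b +3214.286ms=21/4b
2) 3214.286ms=21/4b +459.184ms=3/4b
Σ=6b of 6 (98bpm 6/8) — PASS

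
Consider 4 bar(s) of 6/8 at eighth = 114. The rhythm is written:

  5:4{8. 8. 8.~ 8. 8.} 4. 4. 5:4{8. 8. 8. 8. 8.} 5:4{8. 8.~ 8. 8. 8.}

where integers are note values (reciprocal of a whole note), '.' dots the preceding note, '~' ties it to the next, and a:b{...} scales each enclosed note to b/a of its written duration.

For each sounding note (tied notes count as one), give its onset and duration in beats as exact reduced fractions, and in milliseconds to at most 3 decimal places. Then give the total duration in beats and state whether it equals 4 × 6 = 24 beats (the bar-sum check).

1) 0.0ms=0b +631.579ms=6/5b
2) 631.579ms=6/5b +631.579ms=6/5b
3) 1263.158ms=12/5b +1263.158ms=12/5b
4) 2526.316ms=24/5b +631.579ms=6/5b
5) 3157.895ms=6b +1578.947ms=3b
6) 4736.842ms=9b +1578.947ms=3b
7) 6315.789ms=12b +631.579ms=6/5b
8) 6947.368ms=66/5b +631.579ms=6/5b
9) 7578.947ms=72/5b +631.579ms=6/5b
10) 8210.526ms=78/5b +631.579ms=6/5b
11) 8842.105ms=84/5b +631.579ms=6/5b
12) 9473.684ms=18b +631.579ms=6/5b
13) 10105.263ms=96/5b +1263.158ms=12/5b
14) 11368.421ms=108/5b +631.579ms=6/5b
15) 12000.0ms=114/5b +631.579ms=6/5b
Σ=24b of 24 (114bpm 6/8) — PASS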